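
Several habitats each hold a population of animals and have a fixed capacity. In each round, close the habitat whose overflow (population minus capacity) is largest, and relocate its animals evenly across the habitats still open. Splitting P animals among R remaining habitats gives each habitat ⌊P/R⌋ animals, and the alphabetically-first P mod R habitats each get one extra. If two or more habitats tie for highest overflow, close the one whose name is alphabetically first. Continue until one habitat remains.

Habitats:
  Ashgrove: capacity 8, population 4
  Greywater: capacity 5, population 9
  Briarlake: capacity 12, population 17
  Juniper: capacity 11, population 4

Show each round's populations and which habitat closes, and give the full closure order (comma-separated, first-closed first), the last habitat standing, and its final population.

Round 1: Ashgrove=4 Briarlake=17 Greywater=9 Juniper=4 → close Briarlake (overflow 5)
  17÷3 = 5 each, +1 to first 2
Round 2: Ashgrove=10 Greywater=15 Juniper=9 → close Greywater (overflow 10)
  15÷2 = 7 each, +1 to first 1
Round 3: Ashgrove=18 Juniper=16 → close Ashgrove (overflow 10)
  18÷1 = 18 each, +1 to first 0

Closure order: Briarlake, Greywater, Ashgrove
Last habitat: Juniper with 34 animals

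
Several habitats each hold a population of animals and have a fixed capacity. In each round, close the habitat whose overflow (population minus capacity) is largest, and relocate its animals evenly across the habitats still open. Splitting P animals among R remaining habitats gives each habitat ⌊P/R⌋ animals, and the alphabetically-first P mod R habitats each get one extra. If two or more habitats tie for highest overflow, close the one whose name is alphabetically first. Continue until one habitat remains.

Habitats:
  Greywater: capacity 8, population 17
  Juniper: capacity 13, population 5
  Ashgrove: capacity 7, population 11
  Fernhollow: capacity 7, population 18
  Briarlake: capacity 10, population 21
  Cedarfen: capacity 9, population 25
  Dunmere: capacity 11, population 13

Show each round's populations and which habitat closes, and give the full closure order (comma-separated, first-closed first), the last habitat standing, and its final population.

Closure order: Cedarfen, Briarlake, Fernhollow, Greywater, Ashgrove, Dunmere
Last habitat: Juniper with 110 animals

Round 1: Ashgrove=11 Briarlake=21 Cedarfen=25 Dunmere=13 Fernhollow=18 Greywater=17 Juniper=5 → close Cedarfen (overflow 16)
  25÷6 = 4 each, +1 to first 1
Round 2: Ashgrove=16 Briarlake=25 Dunmere=17 Fernhollow=22 Greywater=21 Juniper=9 → close Briarlake (overflow 15)
  25÷5 = 5 each, +1 to first 0
Round 3: Ashgrove=21 Dunmere=22 Fernhollow=27 Greywater=26 Juniper=14 → close Fernhollow (overflow 20)
  27÷4 = 6 each, +1 to first 3
Round 4: Ashgrove=28 Dunmere=29 Greywater=33 Juniper=20 → close Greywater (overflow 25)
  33÷3 = 11 each, +1 to first 0
Round 5: Ashgrove=39 Dunmere=40 Juniper=31 → close Ashgrove (overflow 32)
  39÷2 = 19 each, +1 to first 1
Round 6: Dunmere=60 Juniper=50 → close Dunmere (overflow 49)
  60÷1 = 60 each, +1 to first 0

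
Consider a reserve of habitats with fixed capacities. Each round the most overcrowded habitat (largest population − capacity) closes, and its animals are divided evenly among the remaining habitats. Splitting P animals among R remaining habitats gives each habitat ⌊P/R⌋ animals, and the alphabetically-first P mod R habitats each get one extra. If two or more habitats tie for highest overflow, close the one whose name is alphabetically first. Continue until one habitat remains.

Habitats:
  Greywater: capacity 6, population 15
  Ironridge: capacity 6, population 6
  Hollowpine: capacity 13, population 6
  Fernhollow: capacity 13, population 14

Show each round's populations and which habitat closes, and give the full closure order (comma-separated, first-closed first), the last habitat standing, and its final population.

Closure order: Greywater, Fernhollow, Ironridge
Last habitat: Hollowpine with 41 animals

Round 1: Fernhollow=14 Greywater=15 Hollowpine=6 Ironridge=6 → close Greywater (overflow 9)
  15÷3 = 5 each, +1 to first 0
Round 2: Fernhollow=19 Hollowpine=11 Ironridge=11 → close Fernhollow (overflow 6)
  19÷2 = 9 each, +1 to first 1
Round 3: Hollowpine=21 Ironridge=20 → close Ironridge (overflow 14)
  20÷1 = 20 each, +1 to first 0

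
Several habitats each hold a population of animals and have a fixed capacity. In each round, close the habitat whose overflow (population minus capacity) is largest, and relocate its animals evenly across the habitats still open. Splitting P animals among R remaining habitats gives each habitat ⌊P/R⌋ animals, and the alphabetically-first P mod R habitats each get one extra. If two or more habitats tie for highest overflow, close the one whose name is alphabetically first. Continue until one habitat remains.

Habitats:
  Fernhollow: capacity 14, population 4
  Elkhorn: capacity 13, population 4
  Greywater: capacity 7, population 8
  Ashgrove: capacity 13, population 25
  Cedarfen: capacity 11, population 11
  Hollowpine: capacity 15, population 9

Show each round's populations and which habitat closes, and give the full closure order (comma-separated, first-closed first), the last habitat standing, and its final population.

Round 1: Ashgrove=25 Cedarfen=11 Elkhorn=4 Fernhollow=4 Greywater=8 Hollowpine=9 → close Ashgrove (overflow 12)
  25÷5 = 5 each, +1 to first 0
Round 2: Cedarfen=16 Elkhorn=9 Fernhollow=9 Greywater=13 Hollowpine=14 → close Greywater (overflow 6)
  13÷4 = 3 each, +1 to first 1
Round 3: Cedarfen=20 Elkhorn=12 Fernhollow=12 Hollowpine=17 → close Cedarfen (overflow 9)
  20÷3 = 6 each, +1 to first 2
Round 4: Elkhorn=19 Fernhollow=19 Hollowpine=23 → close Hollowpine (overflow 8)
  23÷2 = 11 each, +1 to first 1
Round 5: Elkhorn=31 Fernhollow=30 → close Elkhorn (overflow 18)
  31÷1 = 31 each, +1 to first 0

Closure order: Ashgrove, Greywater, Cedarfen, Hollowpine, Elkhorn
Last habitat: Fernhollow with 61 animals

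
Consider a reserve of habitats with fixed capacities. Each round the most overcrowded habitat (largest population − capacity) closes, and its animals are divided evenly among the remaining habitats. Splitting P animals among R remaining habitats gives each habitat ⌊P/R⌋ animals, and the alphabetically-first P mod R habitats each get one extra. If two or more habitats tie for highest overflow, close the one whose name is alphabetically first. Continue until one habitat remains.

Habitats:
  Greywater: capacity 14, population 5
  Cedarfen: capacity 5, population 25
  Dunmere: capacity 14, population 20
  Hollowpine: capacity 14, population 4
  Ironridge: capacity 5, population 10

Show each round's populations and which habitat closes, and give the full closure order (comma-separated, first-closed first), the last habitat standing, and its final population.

Round 1: Cedarfen=25 Dunmere=20 Greywater=5 Hollowpine=4 Ironridge=10 → close Cedarfen (overflow 20)
  25÷4 = 6 each, +1 to first 1
Round 2: Dunmere=27 Greywater=11 Hollowpine=10 Ironridge=16 → close Dunmere (overflow 13)
  27÷3 = 9 each, +1 to first 0
Round 3: Greywater=20 Hollowpine=19 Ironridge=25 → close Ironridge (overflow 20)
  25÷2 = 12 each, +1 to first 1
Round 4: Greywater=33 Hollowpine=31 → close Greywater (overflow 19)
  33÷1 = 33 each, +1 to first 0

Closure order: Cedarfen, Dunmere, Ironridge, Greywater
Last habitat: Hollowpine with 64 animals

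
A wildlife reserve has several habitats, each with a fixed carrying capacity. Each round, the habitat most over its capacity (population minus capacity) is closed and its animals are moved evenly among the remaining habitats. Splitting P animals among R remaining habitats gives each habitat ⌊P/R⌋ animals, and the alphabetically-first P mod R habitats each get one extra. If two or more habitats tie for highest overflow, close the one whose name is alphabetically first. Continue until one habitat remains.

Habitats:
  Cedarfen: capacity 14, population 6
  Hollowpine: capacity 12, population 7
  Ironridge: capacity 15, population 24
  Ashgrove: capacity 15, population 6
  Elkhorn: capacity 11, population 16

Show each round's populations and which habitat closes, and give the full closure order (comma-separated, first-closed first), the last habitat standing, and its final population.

Round 1: Ashgrove=6 Cedarfen=6 Elkhorn=16 Hollowpine=7 Ironridge=24 → close Ironridge (overflow 9)
  24÷4 = 6 each, +1 to first 0
Round 2: Ashgrove=12 Cedarfen=12 Elkhorn=22 Hollowpine=13 → close Elkhorn (overflow 11)
  22÷3 = 7 each, +1 to first 1
Round 3: Ashgrove=20 Cedarfen=19 Hollowpine=20 → close Hollowpine (overflow 8)
  20÷2 = 10 each, +1 to first 0
Round 4: Ashgrove=30 Cedarfen=29 → close Ashgrove (overflow 15)
  30÷1 = 30 each, +1 to first 0

Closure order: Ironridge, Elkhorn, Hollowpine, Ashgrove
Last habitat: Cedarfen with 59 animals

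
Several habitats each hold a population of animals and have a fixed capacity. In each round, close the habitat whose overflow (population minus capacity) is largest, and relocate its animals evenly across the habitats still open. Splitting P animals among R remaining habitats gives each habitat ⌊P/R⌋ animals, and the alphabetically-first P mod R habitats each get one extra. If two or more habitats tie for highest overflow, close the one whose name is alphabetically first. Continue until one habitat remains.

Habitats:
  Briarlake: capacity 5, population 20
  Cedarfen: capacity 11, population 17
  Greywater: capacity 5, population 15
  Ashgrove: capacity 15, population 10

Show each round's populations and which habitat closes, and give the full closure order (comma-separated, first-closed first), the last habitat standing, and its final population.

Round 1: Ashgrove=10 Briarlake=20 Cedarfen=17 Greywater=15 → close Briarlake (overflow 15)
  20÷3 = 6 each, +1 to first 2
Round 2: Ashgrove=17 Cedarfen=24 Greywater=21 → close Greywater (overflow 16)
  21÷2 = 10 each, +1 to first 1
Round 3: Ashgrove=28 Cedarfen=34 → close Cedarfen (overflow 23)
  34÷1 = 34 each, +1 to first 0

Closure order: Briarlake, Greywater, Cedarfen
Last habitat: Ashgrove with 62 animals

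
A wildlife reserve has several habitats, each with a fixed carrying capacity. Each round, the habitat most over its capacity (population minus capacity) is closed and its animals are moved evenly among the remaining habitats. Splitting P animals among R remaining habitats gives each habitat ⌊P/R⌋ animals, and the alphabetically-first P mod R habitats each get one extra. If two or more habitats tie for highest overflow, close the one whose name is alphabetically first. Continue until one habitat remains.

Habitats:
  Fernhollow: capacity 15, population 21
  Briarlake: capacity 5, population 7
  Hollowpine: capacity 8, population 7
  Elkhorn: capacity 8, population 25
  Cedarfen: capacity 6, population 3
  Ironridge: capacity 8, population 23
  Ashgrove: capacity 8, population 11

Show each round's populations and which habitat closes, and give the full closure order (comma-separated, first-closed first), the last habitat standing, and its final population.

Closure order: Elkhorn, Ironridge, Fernhollow, Ashgrove, Briarlake, Hollowpine
Last habitat: Cedarfen with 97 animals

Round 1: Ashgrove=11 Briarlake=7 Cedarfen=3 Elkhorn=25 Fernhollow=21 Hollowpine=7 Ironridge=23 → close Elkhorn (overflow 17)
  25÷6 = 4 each, +1 to first 1
Round 2: Ashgrove=16 Briarlake=11 Cedarfen=7 Fernhollow=25 Hollowpine=11 Ironridge=27 → close Ironridge (overflow 19)
  27÷5 = 5 each, +1 to first 2
Round 3: Ashgrove=22 Briarlake=17 Cedarfen=12 Fernhollow=30 Hollowpine=16 → close Fernhollow (overflow 15)
  30÷4 = 7 each, +1 to first 2
Round 4: Ashgrove=30 Briarlake=25 Cedarfen=19 Hollowpine=23 → close Ashgrove (overflow 22)
  30÷3 = 10 each, +1 to first 0
Round 5: Briarlake=35 Cedarfen=29 Hollowpine=33 → close Briarlake (overflow 30)
  35÷2 = 17 each, +1 to first 1
Round 6: Cedarfen=47 Hollowpine=50 → close Hollowpine (overflow 42)
  50÷1 = 50 each, +1 to first 0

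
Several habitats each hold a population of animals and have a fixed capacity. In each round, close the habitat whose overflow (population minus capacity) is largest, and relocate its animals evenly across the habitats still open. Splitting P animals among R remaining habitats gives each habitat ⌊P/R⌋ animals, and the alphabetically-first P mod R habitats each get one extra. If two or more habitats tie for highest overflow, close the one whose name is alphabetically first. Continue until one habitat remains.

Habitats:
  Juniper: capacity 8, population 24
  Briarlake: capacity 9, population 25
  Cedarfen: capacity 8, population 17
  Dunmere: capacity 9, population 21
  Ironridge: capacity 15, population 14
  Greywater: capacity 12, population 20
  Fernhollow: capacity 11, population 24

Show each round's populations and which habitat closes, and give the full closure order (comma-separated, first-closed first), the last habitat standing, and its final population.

Closure order: Briarlake, Juniper, Fernhollow, Dunmere, Cedarfen, Greywater
Last habitat: Ironridge with 145 animals

Round 1: Briarlake=25 Cedarfen=17 Dunmere=21 Fernhollow=24 Greywater=20 Ironridge=14 Juniper=24 → close Briarlake (overflow 16)
  25÷6 = 4 each, +1 to first 1
Round 2: Cedarfen=22 Dunmere=25 Fernhollow=28 Greywater=24 Ironridge=18 Juniper=28 → close Juniper (overflow 20)
  28÷5 = 5 each, +1 to first 3
Round 3: Cedarfen=28 Dunmere=31 Fernhollow=34 Greywater=29 Ironridge=23 → close Fernhollow (overflow 23)
  34÷4 = 8 each, +1 to first 2
Round 4: Cedarfen=37 Dunmere=40 Greywater=37 Ironridge=31 → close Dunmere (overflow 31)
  40÷3 = 13 each, +1 to first 1
Round 5: Cedarfen=51 Greywater=50 Ironridge=44 → close Cedarfen (overflow 43)
  51÷2 = 25 each, +1 to first 1
Round 6: Greywater=76 Ironridge=69 → close Greywater (overflow 64)
  76÷1 = 76 each, +1 to first 0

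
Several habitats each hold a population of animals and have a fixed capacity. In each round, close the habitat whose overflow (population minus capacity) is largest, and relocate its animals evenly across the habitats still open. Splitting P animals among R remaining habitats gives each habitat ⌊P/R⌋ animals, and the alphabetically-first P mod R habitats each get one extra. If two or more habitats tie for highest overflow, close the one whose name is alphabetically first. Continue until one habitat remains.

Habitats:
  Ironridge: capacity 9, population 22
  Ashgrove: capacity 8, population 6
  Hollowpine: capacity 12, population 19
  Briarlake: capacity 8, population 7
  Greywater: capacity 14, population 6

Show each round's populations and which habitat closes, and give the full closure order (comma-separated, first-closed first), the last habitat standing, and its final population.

Closure order: Ironridge, Hollowpine, Briarlake, Ashgrove
Last habitat: Greywater with 60 animals

Round 1: Ashgrove=6 Briarlake=7 Greywater=6 Hollowpine=19 Ironridge=22 → close Ironridge (overflow 13)
  22÷4 = 5 each, +1 to first 2
Round 2: Ashgrove=12 Briarlake=13 Greywater=11 Hollowpine=24 → close Hollowpine (overflow 12)
  24÷3 = 8 each, +1 to first 0
Round 3: Ashgrove=20 Briarlake=21 Greywater=19 → close Briarlake (overflow 13)
  21÷2 = 10 each, +1 to first 1
Round 4: Ashgrove=31 Greywater=29 → close Ashgrove (overflow 23)
  31÷1 = 31 each, +1 to first 0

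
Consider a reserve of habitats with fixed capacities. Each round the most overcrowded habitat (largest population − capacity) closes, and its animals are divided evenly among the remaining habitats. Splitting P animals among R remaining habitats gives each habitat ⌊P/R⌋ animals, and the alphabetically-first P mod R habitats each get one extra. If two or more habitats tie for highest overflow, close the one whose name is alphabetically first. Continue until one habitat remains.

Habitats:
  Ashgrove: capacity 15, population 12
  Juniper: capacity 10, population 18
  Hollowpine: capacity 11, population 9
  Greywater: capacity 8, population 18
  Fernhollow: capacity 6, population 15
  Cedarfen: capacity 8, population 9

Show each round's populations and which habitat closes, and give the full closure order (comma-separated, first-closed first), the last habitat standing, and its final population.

Round 1: Ashgrove=12 Cedarfen=9 Fernhollow=15 Greywater=18 Hollowpine=9 Juniper=18 → close Greywater (overflow 10)
  18÷5 = 3 each, +1 to first 3
Round 2: Ashgrove=16 Cedarfen=13 Fernhollow=19 Hollowpine=12 Juniper=21 → close Fernhollow (overflow 13)
  19÷4 = 4 each, +1 to first 3
Round 3: Ashgrove=21 Cedarfen=18 Hollowpine=17 Juniper=25 → close Juniper (overflow 15)
  25÷3 = 8 each, +1 to first 1
Round 4: Ashgrove=30 Cedarfen=26 Hollowpine=25 → close Cedarfen (overflow 18)
  26÷2 = 13 each, +1 to first 0
Round 5: Ashgrove=43 Hollowpine=38 → close Ashgrove (overflow 28)
  43÷1 = 43 each, +1 to first 0

Closure order: Greywater, Fernhollow, Juniper, Cedarfen, Ashgrove
Last habitat: Hollowpine with 81 animals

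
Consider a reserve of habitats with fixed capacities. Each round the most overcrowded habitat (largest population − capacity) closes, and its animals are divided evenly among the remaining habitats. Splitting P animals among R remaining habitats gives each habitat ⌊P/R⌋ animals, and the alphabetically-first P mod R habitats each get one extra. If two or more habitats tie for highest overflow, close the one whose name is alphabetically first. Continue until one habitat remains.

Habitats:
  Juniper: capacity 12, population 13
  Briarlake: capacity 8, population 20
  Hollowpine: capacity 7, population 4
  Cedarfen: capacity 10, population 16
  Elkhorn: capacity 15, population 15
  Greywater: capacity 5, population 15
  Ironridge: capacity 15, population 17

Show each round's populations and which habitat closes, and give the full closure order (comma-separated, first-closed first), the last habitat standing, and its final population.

Round 1: Briarlake=20 Cedarfen=16 Elkhorn=15 Greywater=15 Hollowpine=4 Ironridge=17 Juniper=13 → close Briarlake (overflow 12)
  20÷6 = 3 each, +1 to first 2
Round 2: Cedarfen=20 Elkhorn=19 Greywater=18 Hollowpine=7 Ironridge=20 Juniper=16 → close Greywater (overflow 13)
  18÷5 = 3 each, +1 to first 3
Round 3: Cedarfen=24 Elkhorn=23 Hollowpine=11 Ironridge=23 Juniper=19 → close Cedarfen (overflow 14)
  24÷4 = 6 each, +1 to first 0
Round 4: Elkhorn=29 Hollowpine=17 Ironridge=29 Juniper=25 → close Elkhorn (overflow 14)
  29÷3 = 9 each, +1 to first 2
Round 5: Hollowpine=27 Ironridge=39 Juniper=34 → close Ironridge (overflow 24)
  39÷2 = 19 each, +1 to first 1
Round 6: Hollowpine=47 Juniper=53 → close Juniper (overflow 41)
  53÷1 = 53 each, +1 to first 0

Closure order: Briarlake, Greywater, Cedarfen, Elkhorn, Ironridge, Juniper
Last habitat: Hollowpine with 100 animals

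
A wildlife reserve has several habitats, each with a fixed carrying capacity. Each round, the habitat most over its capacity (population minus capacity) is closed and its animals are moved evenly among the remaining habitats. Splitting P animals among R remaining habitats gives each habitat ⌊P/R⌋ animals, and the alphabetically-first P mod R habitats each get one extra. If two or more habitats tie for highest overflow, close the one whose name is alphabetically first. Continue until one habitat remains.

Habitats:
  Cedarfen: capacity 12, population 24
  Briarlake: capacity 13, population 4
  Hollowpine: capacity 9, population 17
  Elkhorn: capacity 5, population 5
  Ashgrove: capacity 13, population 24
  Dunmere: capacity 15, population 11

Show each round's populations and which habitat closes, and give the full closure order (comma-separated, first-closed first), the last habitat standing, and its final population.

Closure order: Cedarfen, Ashgrove, Hollowpine, Elkhorn, Dunmere
Last habitat: Briarlake with 85 animals

Round 1: Ashgrove=24 Briarlake=4 Cedarfen=24 Dunmere=11 Elkhorn=5 Hollowpine=17 → close Cedarfen (overflow 12)
  24÷5 = 4 each, +1 to first 4
Round 2: Ashgrove=29 Briarlake=9 Dunmere=16 Elkhorn=10 Hollowpine=21 → close Ashgrove (overflow 16)
  29÷4 = 7 each, +1 to first 1
Round 3: Briarlake=17 Dunmere=23 Elkhorn=17 Hollowpine=28 → close Hollowpine (overflow 19)
  28÷3 = 9 each, +1 to first 1
Round 4: Briarlake=27 Dunmere=32 Elkhorn=26 → close Elkhorn (overflow 21)
  26÷2 = 13 each, +1 to first 0
Round 5: Briarlake=40 Dunmere=45 → close Dunmere (overflow 30)
  45÷1 = 45 each, +1 to first 0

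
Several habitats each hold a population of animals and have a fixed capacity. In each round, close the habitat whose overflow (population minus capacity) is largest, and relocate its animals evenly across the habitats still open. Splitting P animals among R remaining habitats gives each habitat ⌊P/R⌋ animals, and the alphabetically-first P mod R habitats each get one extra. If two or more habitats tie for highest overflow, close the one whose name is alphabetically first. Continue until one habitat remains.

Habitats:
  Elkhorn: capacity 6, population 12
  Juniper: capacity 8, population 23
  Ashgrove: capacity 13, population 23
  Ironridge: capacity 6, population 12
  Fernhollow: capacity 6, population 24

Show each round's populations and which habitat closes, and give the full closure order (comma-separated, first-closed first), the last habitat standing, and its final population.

Round 1: Ashgrove=23 Elkhorn=12 Fernhollow=24 Ironridge=12 Juniper=23 → close Fernhollow (overflow 18)
  24÷4 = 6 each, +1 to first 0
Round 2: Ashgrove=29 Elkhorn=18 Ironridge=18 Juniper=29 → close Juniper (overflow 21)
  29÷3 = 9 each, +1 to first 2
Round 3: Ashgrove=39 Elkhorn=28 Ironridge=27 → close Ashgrove (overflow 26)
  39÷2 = 19 each, +1 to first 1
Round 4: Elkhorn=48 Ironridge=46 → close Elkhorn (overflow 42)
  48÷1 = 48 each, +1 to first 0

Closure order: Fernhollow, Juniper, Ashgrove, Elkhorn
Last habitat: Ironridge with 94 animals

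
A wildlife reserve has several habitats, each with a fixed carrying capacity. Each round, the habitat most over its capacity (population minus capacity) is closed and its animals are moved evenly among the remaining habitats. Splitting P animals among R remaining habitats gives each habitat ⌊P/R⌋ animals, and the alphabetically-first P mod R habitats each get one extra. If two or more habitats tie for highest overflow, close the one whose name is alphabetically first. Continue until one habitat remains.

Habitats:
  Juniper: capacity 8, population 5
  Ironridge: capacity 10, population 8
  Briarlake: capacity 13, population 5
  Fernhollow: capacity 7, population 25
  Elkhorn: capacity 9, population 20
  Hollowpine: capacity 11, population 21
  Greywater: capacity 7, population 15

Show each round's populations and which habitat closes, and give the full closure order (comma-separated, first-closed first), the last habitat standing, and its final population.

Closure order: Fernhollow, Elkhorn, Hollowpine, Greywater, Ironridge, Briarlake
Last habitat: Juniper with 99 animals

Round 1: Briarlake=5 Elkhorn=20 Fernhollow=25 Greywater=15 Hollowpine=21 Ironridge=8 Juniper=5 → close Fernhollow (overflow 18)
  25÷6 = 4 each, +1 to first 1
Round 2: Briarlake=10 Elkhorn=24 Greywater=19 Hollowpine=25 Ironridge=12 Juniper=9 → close Elkhorn (overflow 15)
  24÷5 = 4 each, +1 to first 4
Round 3: Briarlake=15 Greywater=24 Hollowpine=30 Ironridge=17 Juniper=13 → close Hollowpine (overflow 19)
  30÷4 = 7 each, +1 to first 2
Round 4: Briarlake=23 Greywater=32 Ironridge=24 Juniper=20 → close Greywater (overflow 25)
  32÷3 = 10 each, +1 to first 2
Round 5: Briarlake=34 Ironridge=35 Juniper=30 → close Ironridge (overflow 25)
  35÷2 = 17 each, +1 to first 1
Round 6: Briarlake=52 Juniper=47 → close Briarlake (overflow 39)
  52÷1 = 52 each, +1 to first 0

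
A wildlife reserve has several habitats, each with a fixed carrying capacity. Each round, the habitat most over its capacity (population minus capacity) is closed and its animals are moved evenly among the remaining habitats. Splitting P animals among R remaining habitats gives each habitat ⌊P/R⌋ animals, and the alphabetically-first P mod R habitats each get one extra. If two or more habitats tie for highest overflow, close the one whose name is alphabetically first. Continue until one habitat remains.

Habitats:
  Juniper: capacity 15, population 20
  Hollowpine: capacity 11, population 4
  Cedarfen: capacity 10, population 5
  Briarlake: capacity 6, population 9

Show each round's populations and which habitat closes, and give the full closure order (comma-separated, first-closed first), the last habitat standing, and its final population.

Round 1: Briarlake=9 Cedarfen=5 Hollowpine=4 Juniper=20 → close Juniper (overflow 5)
  20÷3 = 6 each, +1 to first 2
Round 2: Briarlake=16 Cedarfen=12 Hollowpine=10 → close Briarlake (overflow 10)
  16÷2 = 8 each, +1 to first 0
Round 3: Cedarfen=20 Hollowpine=18 → close Cedarfen (overflow 10)
  20÷1 = 20 each, +1 to first 0

Closure order: Juniper, Briarlake, Cedarfen
Last habitat: Hollowpine with 38 animals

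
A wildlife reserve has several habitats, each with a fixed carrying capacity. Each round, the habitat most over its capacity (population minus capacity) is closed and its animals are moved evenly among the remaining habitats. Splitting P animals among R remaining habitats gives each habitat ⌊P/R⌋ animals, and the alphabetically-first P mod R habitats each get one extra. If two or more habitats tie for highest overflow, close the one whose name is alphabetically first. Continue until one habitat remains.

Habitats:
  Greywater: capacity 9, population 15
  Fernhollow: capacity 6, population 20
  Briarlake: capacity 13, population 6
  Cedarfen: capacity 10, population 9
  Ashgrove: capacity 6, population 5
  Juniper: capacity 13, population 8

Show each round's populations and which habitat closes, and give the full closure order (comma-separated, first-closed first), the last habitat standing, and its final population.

Closure order: Fernhollow, Greywater, Ashgrove, Cedarfen, Briarlake
Last habitat: Juniper with 63 animals

Round 1: Ashgrove=5 Briarlake=6 Cedarfen=9 Fernhollow=20 Greywater=15 Juniper=8 → close Fernhollow (overflow 14)
  20÷5 = 4 each, +1 to first 0
Round 2: Ashgrove=9 Briarlake=10 Cedarfen=13 Greywater=19 Juniper=12 → close Greywater (overflow 10)
  19÷4 = 4 each, +1 to first 3
Round 3: Ashgrove=14 Briarlake=15 Cedarfen=18 Juniper=16 → close Ashgrove (overflow 8)
  14÷3 = 4 each, +1 to first 2
Round 4: Briarlake=20 Cedarfen=23 Juniper=20 → close Cedarfen (overflow 13)
  23÷2 = 11 each, +1 to first 1
Round 5: Briarlake=32 Juniper=31 → close Briarlake (overflow 19)
  32÷1 = 32 each, +1 to first 0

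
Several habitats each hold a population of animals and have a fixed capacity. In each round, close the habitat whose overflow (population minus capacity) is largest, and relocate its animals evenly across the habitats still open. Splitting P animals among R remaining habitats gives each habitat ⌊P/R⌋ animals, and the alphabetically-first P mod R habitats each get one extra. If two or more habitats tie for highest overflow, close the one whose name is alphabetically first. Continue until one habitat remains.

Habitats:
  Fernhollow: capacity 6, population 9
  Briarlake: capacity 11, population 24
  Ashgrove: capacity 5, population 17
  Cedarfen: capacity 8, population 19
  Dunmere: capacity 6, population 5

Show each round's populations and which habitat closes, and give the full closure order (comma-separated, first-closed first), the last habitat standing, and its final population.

Closure order: Briarlake, Ashgrove, Cedarfen, Fernhollow
Last habitat: Dunmere with 74 animals

Round 1: Ashgrove=17 Briarlake=24 Cedarfen=19 Dunmere=5 Fernhollow=9 → close Briarlake (overflow 13)
  24÷4 = 6 each, +1 to first 0
Round 2: Ashgrove=23 Cedarfen=25 Dunmere=11 Fernhollow=15 → close Ashgrove (overflow 18)
  23÷3 = 7 each, +1 to first 2
Round 3: Cedarfen=33 Dunmere=19 Fernhollow=22 → close Cedarfen (overflow 25)
  33÷2 = 16 each, +1 to first 1
Round 4: Dunmere=36 Fernhollow=38 → close Fernhollow (overflow 32)
  38÷1 = 38 each, +1 to first 0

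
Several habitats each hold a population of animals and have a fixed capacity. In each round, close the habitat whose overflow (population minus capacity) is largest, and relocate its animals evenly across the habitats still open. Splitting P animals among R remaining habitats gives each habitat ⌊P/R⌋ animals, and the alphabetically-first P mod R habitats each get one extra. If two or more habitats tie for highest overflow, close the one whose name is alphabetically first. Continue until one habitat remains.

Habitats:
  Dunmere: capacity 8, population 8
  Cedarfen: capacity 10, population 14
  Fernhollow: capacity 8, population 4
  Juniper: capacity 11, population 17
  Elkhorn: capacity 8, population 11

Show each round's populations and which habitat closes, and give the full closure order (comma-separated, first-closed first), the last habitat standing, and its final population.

Closure order: Juniper, Cedarfen, Elkhorn, Dunmere
Last habitat: Fernhollow with 54 animals

Round 1: Cedarfen=14 Dunmere=8 Elkhorn=11 Fernhollow=4 Juniper=17 → close Juniper (overflow 6)
  17÷4 = 4 each, +1 to first 1
Round 2: Cedarfen=19 Dunmere=12 Elkhorn=15 Fernhollow=8 → close Cedarfen (overflow 9)
  19÷3 = 6 each, +1 to first 1
Round 3: Dunmere=19 Elkhorn=21 Fernhollow=14 → close Elkhorn (overflow 13)
  21÷2 = 10 each, +1 to first 1
Round 4: Dunmere=30 Fernhollow=24 → close Dunmere (overflow 22)
  30÷1 = 30 each, +1 to first 0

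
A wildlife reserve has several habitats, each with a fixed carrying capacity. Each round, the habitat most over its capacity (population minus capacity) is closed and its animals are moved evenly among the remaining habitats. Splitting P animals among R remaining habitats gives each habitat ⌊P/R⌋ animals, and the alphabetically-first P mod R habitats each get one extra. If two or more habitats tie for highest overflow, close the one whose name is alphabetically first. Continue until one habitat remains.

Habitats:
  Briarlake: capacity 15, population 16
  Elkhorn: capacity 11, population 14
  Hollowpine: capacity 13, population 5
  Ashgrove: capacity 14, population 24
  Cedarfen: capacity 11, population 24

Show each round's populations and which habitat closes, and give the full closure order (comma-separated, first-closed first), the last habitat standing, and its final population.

Round 1: Ashgrove=24 Briarlake=16 Cedarfen=24 Elkhorn=14 Hollowpine=5 → close Cedarfen (overflow 13)
  24÷4 = 6 each, +1 to first 0
Round 2: Ashgrove=30 Briarlake=22 Elkhorn=20 Hollowpine=11 → close Ashgrove (overflow 16)
  30÷3 = 10 each, +1 to first 0
Round 3: Briarlake=32 Elkhorn=30 Hollowpine=21 → close Elkhorn (overflow 19)
  30÷2 = 15 each, +1 to first 0
Round 4: Briarlake=47 Hollowpine=36 → close Briarlake (overflow 32)
  47÷1 = 47 each, +1 to first 0

Closure order: Cedarfen, Ashgrove, Elkhorn, Briarlake
Last habitat: Hollowpine with 83 animals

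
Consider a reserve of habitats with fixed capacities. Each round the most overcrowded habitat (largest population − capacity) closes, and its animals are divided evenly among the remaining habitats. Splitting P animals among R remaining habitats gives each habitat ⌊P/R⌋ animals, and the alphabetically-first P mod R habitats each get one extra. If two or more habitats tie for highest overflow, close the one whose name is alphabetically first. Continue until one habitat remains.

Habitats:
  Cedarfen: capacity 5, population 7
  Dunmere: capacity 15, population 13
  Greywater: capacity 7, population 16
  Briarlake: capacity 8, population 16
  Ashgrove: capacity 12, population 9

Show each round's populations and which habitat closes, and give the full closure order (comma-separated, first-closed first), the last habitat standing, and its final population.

Closure order: Greywater, Briarlake, Cedarfen, Ashgrove
Last habitat: Dunmere with 61 animals

Round 1: Ashgrove=9 Briarlake=16 Cedarfen=7 Dunmere=13 Greywater=16 → close Greywater (overflow 9)
  16÷4 = 4 each, +1 to first 0
Round 2: Ashgrove=13 Briarlake=20 Cedarfen=11 Dunmere=17 → close Briarlake (overflow 12)
  20÷3 = 6 each, +1 to first 2
Round 3: Ashgrove=20 Cedarfen=18 Dunmere=23 → close Cedarfen (overflow 13)
  18÷2 = 9 each, +1 to first 0
Round 4: Ashgrove=29 Dunmere=32 → close Ashgrove (overflow 17)
  29÷1 = 29 each, +1 to first 0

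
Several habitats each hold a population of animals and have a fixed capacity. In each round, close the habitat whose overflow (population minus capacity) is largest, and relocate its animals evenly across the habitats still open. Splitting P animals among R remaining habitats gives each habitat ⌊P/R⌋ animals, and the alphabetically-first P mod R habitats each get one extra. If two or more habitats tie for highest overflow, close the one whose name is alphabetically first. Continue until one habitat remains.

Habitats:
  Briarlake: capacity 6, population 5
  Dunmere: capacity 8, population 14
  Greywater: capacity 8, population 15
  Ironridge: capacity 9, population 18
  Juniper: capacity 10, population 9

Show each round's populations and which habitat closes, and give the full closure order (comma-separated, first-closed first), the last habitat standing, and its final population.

Round 1: Briarlake=5 Dunmere=14 Greywater=15 Ironridge=18 Juniper=9 → close Ironridge (overflow 9)
  18÷4 = 4 each, +1 to first 2
Round 2: Briarlake=10 Dunmere=19 Greywater=19 Juniper=13 → close Dunmere (overflow 11)
  19÷3 = 6 each, +1 to first 1
Round 3: Briarlake=17 Greywater=25 Juniper=19 → close Greywater (overflow 17)
  25÷2 = 12 each, +1 to first 1
Round 4: Briarlake=30 Juniper=31 → close Briarlake (overflow 24)
  30÷1 = 30 each, +1 to first 0

Closure order: Ironridge, Dunmere, Greywater, Briarlake
Last habitat: Juniper with 61 animals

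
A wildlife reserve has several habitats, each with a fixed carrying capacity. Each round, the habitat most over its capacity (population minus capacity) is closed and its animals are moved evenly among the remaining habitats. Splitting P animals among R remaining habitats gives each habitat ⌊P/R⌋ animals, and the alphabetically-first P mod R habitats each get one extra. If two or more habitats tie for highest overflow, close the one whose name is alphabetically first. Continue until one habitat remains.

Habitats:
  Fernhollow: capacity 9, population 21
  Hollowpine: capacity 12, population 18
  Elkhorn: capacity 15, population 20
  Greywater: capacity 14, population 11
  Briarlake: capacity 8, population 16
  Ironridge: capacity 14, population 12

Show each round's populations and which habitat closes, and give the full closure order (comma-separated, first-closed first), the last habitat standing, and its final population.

Round 1: Briarlake=16 Elkhorn=20 Fernhollow=21 Greywater=11 Hollowpine=18 Ironridge=12 → close Fernhollow (overflow 12)
  21÷5 = 4 each, +1 to first 1
Round 2: Briarlake=21 Elkhorn=24 Greywater=15 Hollowpine=22 Ironridge=16 → close Briarlake (overflow 13)
  21÷4 = 5 each, +1 to first 1
Round 3: Elkhorn=30 Greywater=20 Hollowpine=27 Ironridge=21 → close Elkhorn (overflow 15)
  30÷3 = 10 each, +1 to first 0
Round 4: Greywater=30 Hollowpine=37 Ironridge=31 → close Hollowpine (overflow 25)
  37÷2 = 18 each, +1 to first 1
Round 5: Greywater=49 Ironridge=49 → close Greywater (overflow 35)
  49÷1 = 49 each, +1 to first 0

Closure order: Fernhollow, Briarlake, Elkhorn, Hollowpine, Greywater
Last habitat: Ironridge with 98 animals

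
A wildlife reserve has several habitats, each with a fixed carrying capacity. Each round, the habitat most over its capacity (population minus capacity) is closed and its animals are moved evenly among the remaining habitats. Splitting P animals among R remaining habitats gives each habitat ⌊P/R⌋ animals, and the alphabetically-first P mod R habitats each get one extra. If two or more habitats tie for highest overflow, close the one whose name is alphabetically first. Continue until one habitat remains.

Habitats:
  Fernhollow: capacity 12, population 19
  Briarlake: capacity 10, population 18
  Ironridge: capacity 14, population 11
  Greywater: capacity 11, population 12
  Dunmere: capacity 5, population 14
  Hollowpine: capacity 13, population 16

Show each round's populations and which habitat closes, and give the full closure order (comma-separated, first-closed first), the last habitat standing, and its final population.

Closure order: Dunmere, Briarlake, Fernhollow, Hollowpine, Greywater
Last habitat: Ironridge with 90 animals

Round 1: Briarlake=18 Dunmere=14 Fernhollow=19 Greywater=12 Hollowpine=16 Ironridge=11 → close Dunmere (overflow 9)
  14÷5 = 2 each, +1 to first 4
Round 2: Briarlake=21 Fernhollow=22 Greywater=15 Hollowpine=19 Ironridge=13 → close Briarlake (overflow 11)
  21÷4 = 5 each, +1 to first 1
Round 3: Fernhollow=28 Greywater=20 Hollowpine=24 Ironridge=18 → close Fernhollow (overflow 16)
  28÷3 = 9 each, +1 to first 1
Round 4: Greywater=30 Hollowpine=33 Ironridge=27 → close Hollowpine (overflow 20)
  33÷2 = 16 each, +1 to first 1
Round 5: Greywater=47 Ironridge=43 → close Greywater (overflow 36)
  47÷1 = 47 each, +1 to first 0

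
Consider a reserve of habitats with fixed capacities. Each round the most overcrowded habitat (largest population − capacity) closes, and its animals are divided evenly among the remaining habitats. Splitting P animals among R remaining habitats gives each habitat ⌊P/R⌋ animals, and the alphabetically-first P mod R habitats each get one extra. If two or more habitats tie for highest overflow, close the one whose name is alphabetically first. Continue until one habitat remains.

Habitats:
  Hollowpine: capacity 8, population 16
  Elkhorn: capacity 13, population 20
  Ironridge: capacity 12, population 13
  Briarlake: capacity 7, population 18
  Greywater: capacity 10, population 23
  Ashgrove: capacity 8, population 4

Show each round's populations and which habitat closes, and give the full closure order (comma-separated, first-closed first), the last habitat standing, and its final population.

Round 1: Ashgrove=4 Briarlake=18 Elkhorn=20 Greywater=23 Hollowpine=16 Ironridge=13 → close Greywater (overflow 13)
  23÷5 = 4 each, +1 to first 3
Round 2: Ashgrove=9 Briarlake=23 Elkhorn=25 Hollowpine=20 Ironridge=17 → close Briarlake (overflow 16)
  23÷4 = 5 each, +1 to first 3
Round 3: Ashgrove=15 Elkhorn=31 Hollowpine=26 Ironridge=22 → close Elkhorn (overflow 18)
  31÷3 = 10 each, +1 to first 1
Round 4: Ashgrove=26 Hollowpine=36 Ironridge=32 → close Hollowpine (overflow 28)
  36÷2 = 18 each, +1 to first 0
Round 5: Ashgrove=44 Ironridge=50 → close Ironridge (overflow 38)
  50÷1 = 50 each, +1 to first 0

Closure order: Greywater, Briarlake, Elkhorn, Hollowpine, Ironridge
Last habitat: Ashgrove with 94 animals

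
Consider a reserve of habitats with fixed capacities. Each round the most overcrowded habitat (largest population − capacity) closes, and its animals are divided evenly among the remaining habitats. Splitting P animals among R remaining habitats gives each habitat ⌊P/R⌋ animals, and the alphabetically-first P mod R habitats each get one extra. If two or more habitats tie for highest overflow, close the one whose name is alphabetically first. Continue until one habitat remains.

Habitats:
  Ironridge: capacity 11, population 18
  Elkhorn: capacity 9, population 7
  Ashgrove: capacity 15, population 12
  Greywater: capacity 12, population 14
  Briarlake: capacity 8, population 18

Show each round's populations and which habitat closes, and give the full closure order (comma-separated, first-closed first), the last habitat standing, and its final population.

Closure order: Briarlake, Ironridge, Greywater, Ashgrove
Last habitat: Elkhorn with 69 animals

Round 1: Ashgrove=12 Briarlake=18 Elkhorn=7 Greywater=14 Ironridge=18 → close Briarlake (overflow 10)
  18÷4 = 4 each, +1 to first 2
Round 2: Ashgrove=17 Elkhorn=12 Greywater=18 Ironridge=22 → close Ironridge (overflow 11)
  22÷3 = 7 each, +1 to first 1
Round 3: Ashgrove=25 Elkhorn=19 Greywater=25 → close Greywater (overflow 13)
  25÷2 = 12 each, +1 to first 1
Round 4: Ashgrove=38 Elkhorn=31 → close Ashgrove (overflow 23)
  38÷1 = 38 each, +1 to first 0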